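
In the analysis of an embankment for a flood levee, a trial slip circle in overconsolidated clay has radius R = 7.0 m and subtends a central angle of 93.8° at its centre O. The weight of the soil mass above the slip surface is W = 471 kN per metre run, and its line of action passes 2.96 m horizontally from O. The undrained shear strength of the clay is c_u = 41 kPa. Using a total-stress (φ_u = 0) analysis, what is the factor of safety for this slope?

Taking moments about the centre O, the resisting moment is provided by the undrained shear strength acting along the arc:
Arc length L_a = R·θ = 7.0·(93.8°·π/180) = 7.0·1.6371 = 11.46 m
M_R = c_u·L_a·R = 41·11.46·7.0 = 3289.0 kN·m/m
M_D = W·d = 471·2.96 = 1394.2 kN·m/m
FS = M_R / M_D = 3289.0 / 1394.2 = 2.359

FS = 2.36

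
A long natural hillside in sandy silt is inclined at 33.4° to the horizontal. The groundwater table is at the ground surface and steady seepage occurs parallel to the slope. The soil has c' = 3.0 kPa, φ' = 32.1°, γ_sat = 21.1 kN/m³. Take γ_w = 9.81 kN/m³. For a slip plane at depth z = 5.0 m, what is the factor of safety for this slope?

With seepage parallel to the slope and the water table at the surface, the effective normal stress on the slip plane uses the buoyant unit weight γ' = γ_sat − γ_w while the driving shear stress uses γ_sat:
FS = [c' + γ' z cos²β tanφ'] / [γ_sat z sinβ cosβ]
γ' = 21.1 − 9.81 = 11.29 kN/m³
Numerator = 3.0 + 11.29·5.0·cos²33.4°·tan32.1° = 3.0 + 11.29·5.0·0.6970·0.6273 = 27.680 kPa
Denominator = 21.1·5.0·sin33.4°·cos33.4° = 21.1·5.0·0.5505·0.8348 = 48.484 kPa
FS = 27.680 / 48.484 = 0.571

FS = 0.57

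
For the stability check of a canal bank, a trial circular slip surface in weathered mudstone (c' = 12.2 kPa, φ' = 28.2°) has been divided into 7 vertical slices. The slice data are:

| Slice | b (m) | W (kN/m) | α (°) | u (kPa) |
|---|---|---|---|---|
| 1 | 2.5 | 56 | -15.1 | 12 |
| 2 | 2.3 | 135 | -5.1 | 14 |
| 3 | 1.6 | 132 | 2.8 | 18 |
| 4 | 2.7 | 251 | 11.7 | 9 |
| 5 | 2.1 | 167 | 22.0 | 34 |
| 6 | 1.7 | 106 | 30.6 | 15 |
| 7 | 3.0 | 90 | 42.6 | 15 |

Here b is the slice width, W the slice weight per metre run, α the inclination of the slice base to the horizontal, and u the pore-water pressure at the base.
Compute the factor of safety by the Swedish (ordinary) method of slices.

Ordinary method of slices: FS = Σ[c'·Δl_i + (W_i cosα_i − u_i·Δl_i)·tanφ'] / Σ W_i sinα_i, with Δl_i = b_i / cosα_i.
Slice 1: Δl = 2.5/cos(-15.1°) = 2.589 m; N'_1 = 56·cos(-15.1°) − 12·2.589 = 23.0; c'Δl = 31.59; W sinα = -14.6
Slice 2: Δl = 2.3/cos(-5.1°) = 2.309 m; N'_2 = 135·cos(-5.1°) − 14·2.309 = 102.1; c'Δl = 28.17; W sinα = -12.0
Slice 3: Δl = 1.6/cos2.8° = 1.602 m; N'_3 = 132·cos2.8° − 18·1.602 = 103.0; c'Δl = 19.54; W sinα = 6.4
Slice 4: Δl = 2.7/cos11.7° = 2.757 m; N'_4 = 251·cos11.7° − 9·2.757 = 221.0; c'Δl = 33.64; W sinα = 50.9
Slice 5: Δl = 2.1/cos22.0° = 2.265 m; N'_5 = 167·cos22.0° − 34·2.265 = 77.8; c'Δl = 27.63; W sinα = 62.6
Slice 6: Δl = 1.7/cos30.6° = 1.975 m; N'_6 = 106·cos30.6° − 15·1.975 = 61.6; c'Δl = 24.10; W sinα = 54.0
Slice 7: Δl = 3.0/cos42.6° = 4.076 m; N'_7 = 90·cos42.6° − 15·4.076 = 5.1; c'Δl = 49.72; W sinα = 60.9
Σc'Δl = 214.4 kN/m; ΣN' = 593.7 kN/m; ΣW sinα = 208.2 kN/m
Resisting = 214.4 + 593.7·tan28.2° = 214.4 + 318.3 = 532.7 kN/m
FS = 532.7 / 208.2 = 2.559

FS = 2.56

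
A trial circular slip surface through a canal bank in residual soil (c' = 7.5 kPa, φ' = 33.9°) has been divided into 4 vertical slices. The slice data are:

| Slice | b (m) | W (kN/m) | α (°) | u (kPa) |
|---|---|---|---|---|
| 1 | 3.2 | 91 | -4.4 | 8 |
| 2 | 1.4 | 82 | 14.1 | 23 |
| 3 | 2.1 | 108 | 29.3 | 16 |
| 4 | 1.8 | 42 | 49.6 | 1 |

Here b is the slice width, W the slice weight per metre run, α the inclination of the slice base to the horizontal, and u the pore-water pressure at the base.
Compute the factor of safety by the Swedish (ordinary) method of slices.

Ordinary method of slices: FS = Σ[c'·Δl_i + (W_i cosα_i − u_i·Δl_i)·tanφ'] / Σ W_i sinα_i, with Δl_i = b_i / cosα_i.
Slice 1: Δl = 3.2/cos(-4.4°) = 3.209 m; N'_1 = 91·cos(-4.4°) − 8·3.209 = 65.1; c'Δl = 24.07; W sinα = -7.0
Slice 2: Δl = 1.4/cos14.1° = 1.443 m; N'_2 = 82·cos14.1° − 23·1.443 = 46.3; c'Δl = 10.83; W sinα = 20.0
Slice 3: Δl = 2.1/cos29.3° = 2.408 m; N'_3 = 108·cos29.3° − 16·2.408 = 55.7; c'Δl = 18.06; W sinα = 52.9
Slice 4: Δl = 1.8/cos49.6° = 2.777 m; N'_4 = 42·cos49.6° − 1·2.777 = 24.4; c'Δl = 20.83; W sinα = 32.0
Σc'Δl = 73.8 kN/m; ΣN' = 191.5 kN/m; ΣW sinα = 97.8 kN/m
Resisting = 73.8 + 191.5·tan33.9° = 73.8 + 128.7 = 202.5 kN/m
FS = 202.5 / 97.8 = 2.069

FS = 2.07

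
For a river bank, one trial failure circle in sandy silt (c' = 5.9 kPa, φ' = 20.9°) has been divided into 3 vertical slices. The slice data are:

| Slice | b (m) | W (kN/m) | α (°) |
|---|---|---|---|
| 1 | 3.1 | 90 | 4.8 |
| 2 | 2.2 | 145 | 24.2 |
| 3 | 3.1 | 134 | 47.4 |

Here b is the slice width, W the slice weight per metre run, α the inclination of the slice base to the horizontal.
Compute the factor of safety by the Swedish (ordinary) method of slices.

FS = 1.08

Ordinary method of slices: FS = Σ[c'·Δl_i + (W_i cosα_i)·tanφ'] / Σ W_i sinα_i, with Δl_i = b_i / cosα_i.
Slice 1: Δl = 3.1/cos4.8° = 3.111 m; N'_1 = 90·cos4.8° = 89.7; c'Δl = 18.35; W sinα = 7.5
Slice 2: Δl = 2.2/cos24.2° = 2.412 m; N'_2 = 145·cos24.2° = 132.3; c'Δl = 14.23; W sinα = 59.4
Slice 3: Δl = 3.1/cos47.4° = 4.580 m; N'_3 = 134·cos47.4° = 90.7; c'Δl = 27.02; W sinα = 98.6
Σc'Δl = 59.6 kN/m; ΣN' = 312.6 kN/m; ΣW sinα = 165.6 kN/m
Resisting = 59.6 + 312.6·tan20.9° = 59.6 + 119.4 = 179.0 kN/m
FS = 179.0 / 165.6 = 1.081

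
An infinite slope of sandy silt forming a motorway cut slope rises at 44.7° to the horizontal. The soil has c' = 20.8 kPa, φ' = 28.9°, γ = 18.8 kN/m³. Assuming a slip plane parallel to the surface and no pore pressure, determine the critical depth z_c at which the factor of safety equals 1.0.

z_c = 5.00 m

Setting FS = 1.00 in FS = [c' + γz cos²β tanφ'] / [γz sinβ cosβ] and solving for z:
z = c' / [γ cosβ (FS·sinβ − cosβ·tanφ')]
  = 20.8 / [18.8·cos44.7°·(1.00·sin44.7° − cos44.7°·tan28.9°)]
  = 20.8 / [18.8·0.7108·(1.00·0.7034 − 0.7108·0.5520)]
  = 20.8 / 4.1561 = 5.005 m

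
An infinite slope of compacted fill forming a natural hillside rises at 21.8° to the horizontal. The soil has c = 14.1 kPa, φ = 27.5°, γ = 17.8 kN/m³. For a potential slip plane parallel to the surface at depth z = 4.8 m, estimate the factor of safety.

FS = 1.78

For an infinite slope with a slip plane parallel to the surface (no pore pressure): FS = [c + γz cos²β tanφ] / [γz sinβ cosβ].
γz = 17.8·4.8 = 85.44 kN/m²
Numerator = 14.1 + 85.44·cos²21.8°·tan27.5° = 14.1 + 85.44·0.8621·0.5206 = 52.443 kPa
Denominator = 85.44·sin21.8°·cos21.8° = 85.44·0.3714·0.9285 = 29.461 kPa
FS = 52.443 / 29.461 = 1.780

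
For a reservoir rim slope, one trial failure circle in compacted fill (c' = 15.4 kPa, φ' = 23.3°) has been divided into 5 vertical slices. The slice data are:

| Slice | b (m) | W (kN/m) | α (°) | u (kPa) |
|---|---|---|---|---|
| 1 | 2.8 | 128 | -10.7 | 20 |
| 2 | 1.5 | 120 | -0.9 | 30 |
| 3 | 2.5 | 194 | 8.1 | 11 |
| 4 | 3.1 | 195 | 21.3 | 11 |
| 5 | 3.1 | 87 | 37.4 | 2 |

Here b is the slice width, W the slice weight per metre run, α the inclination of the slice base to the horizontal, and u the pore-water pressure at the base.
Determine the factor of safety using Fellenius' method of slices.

FS = 3.50

Ordinary method of slices: FS = Σ[c'·Δl_i + (W_i cosα_i − u_i·Δl_i)·tanφ'] / Σ W_i sinα_i, with Δl_i = b_i / cosα_i.
Slice 1: Δl = 2.8/cos(-10.7°) = 2.850 m; N'_1 = 128·cos(-10.7°) − 20·2.850 = 68.8; c'Δl = 43.88; W sinα = -23.8
Slice 2: Δl = 1.5/cos(-0.9°) = 1.500 m; N'_2 = 120·cos(-0.9°) − 30·1.500 = 75.0; c'Δl = 23.10; W sinα = -1.9
Slice 3: Δl = 2.5/cos8.1° = 2.525 m; N'_3 = 194·cos8.1° − 11·2.525 = 164.3; c'Δl = 38.89; W sinα = 27.3
Slice 4: Δl = 3.1/cos21.3° = 3.327 m; N'_4 = 195·cos21.3° − 11·3.327 = 145.1; c'Δl = 51.24; W sinα = 70.8
Slice 5: Δl = 3.1/cos37.4° = 3.902 m; N'_5 = 87·cos37.4° − 2·3.902 = 61.3; c'Δl = 60.09; W sinα = 52.8
Σc'Δl = 217.2 kN/m; ΣN' = 514.4 kN/m; ΣW sinα = 125.4 kN/m
Resisting = 217.2 + 514.4·tan23.3° = 217.2 + 221.6 = 438.8 kN/m
FS = 438.8 / 125.4 = 3.500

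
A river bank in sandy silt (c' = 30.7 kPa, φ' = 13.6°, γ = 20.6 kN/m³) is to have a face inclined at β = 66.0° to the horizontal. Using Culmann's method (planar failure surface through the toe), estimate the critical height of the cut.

H_c = 13.58 m

Culmann's analysis gives the critical failure plane at α_cr = (β + φ')/2 = (66.0 + 13.6)/2 = 39.8°, and the critical height
H_c = (4c'/γ) · sinβ cosφ' / [1 − cos(β − φ')]
    = (4·30.7/20.6) · sin66.0°·cos13.6° / [1 − cos(52.4°)]
    = 5.961 · 0.9135·0.9720 / [1 − 0.6101]
    = 5.961 · 0.8879 / 0.3899
    = 13.58 m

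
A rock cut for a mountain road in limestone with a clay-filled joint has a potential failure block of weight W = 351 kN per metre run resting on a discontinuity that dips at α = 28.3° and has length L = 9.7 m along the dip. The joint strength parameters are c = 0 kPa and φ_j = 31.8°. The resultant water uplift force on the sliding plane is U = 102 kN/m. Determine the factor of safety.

FS = 0.77

Resolving the block weight along and normal to the plane and applying the Mohr–Coulomb strength on the joint:
N' = W cosα − U = 351·cos28.3° − 102 = 207.0 kN/m
Driving force T = W sinα = 351·sin28.3° = 166.4 kN/m
Resisting force R = c·L + N'·tanφ_j = 0·9.7 + 207.0·tan31.8° = 0.0 + 128.4 = 128.4 kN/m
FS = R / T = 128.4 / 166.4 = 0.771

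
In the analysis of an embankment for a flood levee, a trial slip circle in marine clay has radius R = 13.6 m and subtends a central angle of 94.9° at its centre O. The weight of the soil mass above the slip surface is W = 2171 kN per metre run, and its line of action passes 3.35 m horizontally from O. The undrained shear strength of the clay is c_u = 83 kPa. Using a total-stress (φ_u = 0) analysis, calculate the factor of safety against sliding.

FS = 3.50

Taking moments about the centre O, the resisting moment is provided by the undrained shear strength acting along the arc:
Arc length L_a = R·θ = 13.6·(94.9°·π/180) = 13.6·1.6563 = 22.53 m
M_R = c_u·L_a·R = 83·22.53·13.6 = 25427.3 kN·m/m
M_D = W·d = 2171·3.35 = 7272.9 kN·m/m
FS = M_R / M_D = 25427.3 / 7272.9 = 3.496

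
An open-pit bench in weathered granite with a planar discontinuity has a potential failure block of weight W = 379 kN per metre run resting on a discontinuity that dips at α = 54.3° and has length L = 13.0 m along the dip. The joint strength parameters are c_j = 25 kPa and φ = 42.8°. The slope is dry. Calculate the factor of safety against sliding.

FS = 1.72

Resolving the block weight along and normal to the plane and applying the Mohr–Coulomb strength on the joint:
N' = W cosα = 379·cos54.3° = 221.2 kN/m
Driving force T = W sinα = 379·sin54.3° = 307.8 kN/m
Resisting force R = c_j·L + N'·tanφ = 25·13.0 + 221.2·tan42.8° = 325.0 + 204.8 = 529.8 kN/m
FS = R / T = 529.8 / 307.8 = 1.721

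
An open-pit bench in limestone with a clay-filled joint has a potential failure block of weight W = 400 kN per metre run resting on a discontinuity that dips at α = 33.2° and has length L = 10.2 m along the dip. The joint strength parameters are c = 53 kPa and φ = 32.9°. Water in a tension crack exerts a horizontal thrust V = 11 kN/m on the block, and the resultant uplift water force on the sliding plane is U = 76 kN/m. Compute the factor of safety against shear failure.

Resolving the block weight along and normal to the plane and applying the Mohr–Coulomb strength on the joint:
N' = W cosα − U − V sinα = 400·cos33.2° − 76 − 11·sin33.2° = 252.7 kN/m
Driving force T = W sinα + V cosα = 400·sin33.2° + 11·cos33.2° = 228.2 kN/m
Resisting force R = c·L + N'·tanφ = 53·10.2 + 252.7·tan32.9° = 540.6 + 163.5 = 704.1 kN/m
FS = R / T = 704.1 / 228.2 = 3.085

FS = 3.08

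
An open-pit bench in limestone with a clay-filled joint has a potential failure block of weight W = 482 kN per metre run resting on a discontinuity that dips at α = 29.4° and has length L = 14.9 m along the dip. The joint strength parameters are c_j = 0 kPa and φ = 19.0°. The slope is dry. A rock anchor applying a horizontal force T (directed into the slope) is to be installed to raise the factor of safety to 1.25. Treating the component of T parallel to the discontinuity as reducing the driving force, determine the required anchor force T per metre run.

Resolving forces along and normal to the sliding plane, with the horizontal anchor force T adding T·sinα to the effective normal force and T·cosα acting up the plane against the driving force:
FS = [c_jL + (W cosα + T sinα) tanφ] / [W sinα − T cosα]
Without the anchor: N' = 419.9 kN/m, driving T_d = 236.6 kN/m, resisting R = 0·14.9 + 419.9·tan19.0° = 144.6 kN/m, FS = 0.61.
Setting FS = 1.25 and solving for T:
1.25·(236.6 − T cos29.4°) = 144.6 + T sin29.4°·tan19.0°
T·(sin29.4°·tan19.0° + 1.25·cos29.4°) = 1.25·236.6 − 144.6
T·(0.4909·0.3443 + 1.25·0.8712) = 295.8 − 144.6 = 151.2
T·1.2580 = 151.2
T = 120.2 kN/m

T = 120 kN/m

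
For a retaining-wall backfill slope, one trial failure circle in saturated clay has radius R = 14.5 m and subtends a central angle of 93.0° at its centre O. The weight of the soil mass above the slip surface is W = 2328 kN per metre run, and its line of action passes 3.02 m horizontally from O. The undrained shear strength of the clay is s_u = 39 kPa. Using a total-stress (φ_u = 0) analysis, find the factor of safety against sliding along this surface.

FS = 1.89

Taking moments about the centre O, the resisting moment is provided by the undrained shear strength acting along the arc:
Arc length L_a = R·θ = 14.5·(93.0°·π/180) = 14.5·1.6232 = 23.54 m
M_R = s_u·L_a·R = 39·23.54·14.5 = 13309.5 kN·m/m
M_D = W·d = 2328·3.02 = 7030.6 kN·m/m
FS = M_R / M_D = 13309.5 / 7030.6 = 1.893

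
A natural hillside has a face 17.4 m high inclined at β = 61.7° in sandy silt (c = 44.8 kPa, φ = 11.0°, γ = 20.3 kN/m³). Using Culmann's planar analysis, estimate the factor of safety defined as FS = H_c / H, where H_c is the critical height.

H_c = (4c/γ) · sinβ cosφ / [1 − cos(β − φ)]
    = (4·44.8/20.3) · sin61.7°·cos11.0° / [1 − cos50.7°]
    = 8.828 · 0.8643 / 0.3666 = 20.81 m
FS = H_c / H = 20.81 / 17.4 = 1.196

FS = 1.20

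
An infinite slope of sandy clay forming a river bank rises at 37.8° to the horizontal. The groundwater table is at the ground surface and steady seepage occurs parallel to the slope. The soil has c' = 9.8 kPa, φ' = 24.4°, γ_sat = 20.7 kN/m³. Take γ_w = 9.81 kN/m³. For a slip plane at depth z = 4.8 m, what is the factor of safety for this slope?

With seepage parallel to the slope and the water table at the surface, the effective normal stress on the slip plane uses the buoyant unit weight γ' = γ_sat − γ_w while the driving shear stress uses γ_sat:
FS = [c' + γ' z cos²β tanφ'] / [γ_sat z sinβ cosβ]
γ' = 20.7 − 9.81 = 10.89 kN/m³
Numerator = 9.8 + 10.89·4.8·cos²37.8°·tan24.4° = 9.8 + 10.89·4.8·0.6243·0.4536 = 24.604 kPa
Denominator = 20.7·4.8·sin37.8°·cos37.8° = 20.7·4.8·0.6129·0.7902 = 48.119 kPa
FS = 24.604 / 48.119 = 0.511

FS = 0.51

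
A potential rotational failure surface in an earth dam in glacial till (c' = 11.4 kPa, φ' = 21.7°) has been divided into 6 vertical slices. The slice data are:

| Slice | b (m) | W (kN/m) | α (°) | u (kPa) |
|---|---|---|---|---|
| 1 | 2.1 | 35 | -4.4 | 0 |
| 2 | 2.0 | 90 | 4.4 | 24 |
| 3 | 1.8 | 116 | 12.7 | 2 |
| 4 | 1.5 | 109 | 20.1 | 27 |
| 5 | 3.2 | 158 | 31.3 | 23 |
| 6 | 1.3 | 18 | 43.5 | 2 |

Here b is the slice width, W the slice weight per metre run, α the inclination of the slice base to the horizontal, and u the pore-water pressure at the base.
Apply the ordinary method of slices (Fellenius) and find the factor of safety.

FS = 1.67

Ordinary method of slices: FS = Σ[c'·Δl_i + (W_i cosα_i − u_i·Δl_i)·tanφ'] / Σ W_i sinα_i, with Δl_i = b_i / cosα_i.
Slice 1: Δl = 2.1/cos(-4.4°) = 2.106 m; N'_1 = 35·cos(-4.4°) − 0·2.106 = 34.9; c'Δl = 24.01; W sinα = -2.7
Slice 2: Δl = 2.0/cos4.4° = 2.006 m; N'_2 = 90·cos4.4° − 24·2.006 = 41.6; c'Δl = 22.87; W sinα = 6.9
Slice 3: Δl = 1.8/cos12.7° = 1.845 m; N'_3 = 116·cos12.7° − 2·1.845 = 109.5; c'Δl = 21.03; W sinα = 25.5
Slice 4: Δl = 1.5/cos20.1° = 1.597 m; N'_4 = 109·cos20.1° − 27·1.597 = 59.2; c'Δl = 18.21; W sinα = 37.5
Slice 5: Δl = 3.2/cos31.3° = 3.745 m; N'_5 = 158·cos31.3° − 23·3.745 = 48.9; c'Δl = 42.69; W sinα = 82.1
Slice 6: Δl = 1.3/cos43.5° = 1.792 m; N'_6 = 18·cos43.5° − 2·1.792 = 9.5; c'Δl = 20.43; W sinα = 12.4
Σc'Δl = 149.2 kN/m; ΣN' = 303.5 kN/m; ΣW sinα = 161.7 kN/m
Resisting = 149.2 + 303.5·tan21.7° = 149.2 + 120.8 = 270.0 kN/m
FS = 270.0 / 161.7 = 1.670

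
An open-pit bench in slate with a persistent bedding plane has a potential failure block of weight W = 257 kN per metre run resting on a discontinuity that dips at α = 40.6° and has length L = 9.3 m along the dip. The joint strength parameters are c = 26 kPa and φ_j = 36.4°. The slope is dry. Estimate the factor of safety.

Resolving the block weight along and normal to the plane and applying the Mohr–Coulomb strength on the joint:
N' = W cosα = 257·cos40.6° = 195.1 kN/m
Driving force T = W sinα = 257·sin40.6° = 167.2 kN/m
Resisting force R = c·L + N'·tanφ_j = 26·9.3 + 195.1·tan36.4° = 241.8 + 143.9 = 385.7 kN/m
FS = R / T = 385.7 / 167.2 = 2.306

FS = 2.31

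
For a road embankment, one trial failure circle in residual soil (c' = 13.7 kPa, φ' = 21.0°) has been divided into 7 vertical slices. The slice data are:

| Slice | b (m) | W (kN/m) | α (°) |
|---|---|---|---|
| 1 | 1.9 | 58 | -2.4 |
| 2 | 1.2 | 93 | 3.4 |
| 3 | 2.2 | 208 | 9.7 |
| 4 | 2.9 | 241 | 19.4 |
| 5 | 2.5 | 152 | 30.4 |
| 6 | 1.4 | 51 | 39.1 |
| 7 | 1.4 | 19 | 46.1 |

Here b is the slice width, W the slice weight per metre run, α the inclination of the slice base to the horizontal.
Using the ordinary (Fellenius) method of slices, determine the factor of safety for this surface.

FS = 2.08

Ordinary method of slices: FS = Σ[c'·Δl_i + (W_i cosα_i)·tanφ'] / Σ W_i sinα_i, with Δl_i = b_i / cosα_i.
Slice 1: Δl = 1.9/cos(-2.4°) = 1.902 m; N'_1 = 58·cos(-2.4°) = 57.9; c'Δl = 26.05; W sinα = -2.4
Slice 2: Δl = 1.2/cos3.4° = 1.202 m; N'_2 = 93·cos3.4° = 92.8; c'Δl = 16.47; W sinα = 5.5
Slice 3: Δl = 2.2/cos9.7° = 2.232 m; N'_3 = 208·cos9.7° = 205.0; c'Δl = 30.58; W sinα = 35.0
Slice 4: Δl = 2.9/cos19.4° = 3.075 m; N'_4 = 241·cos19.4° = 227.3; c'Δl = 42.12; W sinα = 80.1
Slice 5: Δl = 2.5/cos30.4° = 2.899 m; N'_5 = 152·cos30.4° = 131.1; c'Δl = 39.71; W sinα = 76.9
Slice 6: Δl = 1.4/cos39.1° = 1.804 m; N'_6 = 51·cos39.1° = 39.6; c'Δl = 24.72; W sinα = 32.2
Slice 7: Δl = 1.4/cos46.1° = 2.019 m; N'_7 = 19·cos46.1° = 13.2; c'Δl = 27.66; W sinα = 13.7
Σc'Δl = 207.3 kN/m; ΣN' = 767.0 kN/m; ΣW sinα = 241.0 kN/m
Resisting = 207.3 + 767.0·tan21.0° = 207.3 + 294.4 = 501.7 kN/m
FS = 501.7 / 241.0 = 2.082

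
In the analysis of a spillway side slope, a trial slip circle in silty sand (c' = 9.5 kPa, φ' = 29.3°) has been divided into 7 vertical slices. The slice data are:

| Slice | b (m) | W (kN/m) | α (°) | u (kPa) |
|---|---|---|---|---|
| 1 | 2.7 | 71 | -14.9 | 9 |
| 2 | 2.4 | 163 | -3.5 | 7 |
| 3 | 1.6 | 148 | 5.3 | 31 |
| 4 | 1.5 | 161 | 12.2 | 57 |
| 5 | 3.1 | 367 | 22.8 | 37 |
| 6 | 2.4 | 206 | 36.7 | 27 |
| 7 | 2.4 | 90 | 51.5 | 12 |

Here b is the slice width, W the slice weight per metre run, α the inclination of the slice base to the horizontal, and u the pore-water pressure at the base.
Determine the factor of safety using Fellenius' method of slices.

Ordinary method of slices: FS = Σ[c'·Δl_i + (W_i cosα_i − u_i·Δl_i)·tanφ'] / Σ W_i sinα_i, with Δl_i = b_i / cosα_i.
Slice 1: Δl = 2.7/cos(-14.9°) = 2.794 m; N'_1 = 71·cos(-14.9°) − 9·2.794 = 43.5; c'Δl = 26.54; W sinα = -18.3
Slice 2: Δl = 2.4/cos(-3.5°) = 2.404 m; N'_2 = 163·cos(-3.5°) − 7·2.404 = 145.9; c'Δl = 22.84; W sinα = -10.0
Slice 3: Δl = 1.6/cos5.3° = 1.607 m; N'_3 = 148·cos5.3° − 31·1.607 = 97.6; c'Δl = 15.27; W sinα = 13.7
Slice 4: Δl = 1.5/cos12.2° = 1.535 m; N'_4 = 161·cos12.2° − 57·1.535 = 69.9; c'Δl = 14.58; W sinα = 34.0
Slice 5: Δl = 3.1/cos22.8° = 3.363 m; N'_5 = 367·cos22.8° − 37·3.363 = 213.9; c'Δl = 31.95; W sinα = 142.2
Slice 6: Δl = 2.4/cos36.7° = 2.993 m; N'_6 = 206·cos36.7° − 27·2.993 = 84.3; c'Δl = 28.44; W sinα = 123.1
Slice 7: Δl = 2.4/cos51.5° = 3.855 m; N'_7 = 90·cos51.5° − 12·3.855 = 9.8; c'Δl = 36.63; W sinα = 70.4
Σc'Δl = 176.2 kN/m; ΣN' = 664.8 kN/m; ΣW sinα = 355.3 kN/m
Resisting = 176.2 + 664.8·tan29.3° = 176.2 + 373.1 = 549.3 kN/m
FS = 549.3 / 355.3 = 1.546

FS = 1.55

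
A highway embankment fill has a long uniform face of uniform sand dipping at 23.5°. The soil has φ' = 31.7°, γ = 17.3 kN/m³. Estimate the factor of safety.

FS = 1.42

For a dry cohesionless infinite slope the factor of safety is FS = tanφ' / tanβ.
FS = tan31.7° / tan23.5° = 0.6176 / 0.4348 = 1.420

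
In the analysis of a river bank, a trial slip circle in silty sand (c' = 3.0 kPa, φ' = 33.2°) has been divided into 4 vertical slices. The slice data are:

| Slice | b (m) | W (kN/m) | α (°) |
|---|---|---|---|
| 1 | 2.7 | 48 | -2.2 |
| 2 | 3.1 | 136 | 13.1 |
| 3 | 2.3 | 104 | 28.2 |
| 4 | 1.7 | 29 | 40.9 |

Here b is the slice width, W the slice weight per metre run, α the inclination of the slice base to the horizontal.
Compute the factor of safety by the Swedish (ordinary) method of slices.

FS = 2.31

Ordinary method of slices: FS = Σ[c'·Δl_i + (W_i cosα_i)·tanφ'] / Σ W_i sinα_i, with Δl_i = b_i / cosα_i.
Slice 1: Δl = 2.7/cos(-2.2°) = 2.702 m; N'_1 = 48·cos(-2.2°) = 48.0; c'Δl = 8.11; W sinα = -1.8
Slice 2: Δl = 3.1/cos13.1° = 3.183 m; N'_2 = 136·cos13.1° = 132.5; c'Δl = 9.55; W sinα = 30.8
Slice 3: Δl = 2.3/cos28.2° = 2.610 m; N'_3 = 104·cos28.2° = 91.7; c'Δl = 7.83; W sinα = 49.1
Slice 4: Δl = 1.7/cos40.9° = 2.249 m; N'_4 = 29·cos40.9° = 21.9; c'Δl = 6.75; W sinα = 19.0
Σc'Δl = 32.2 kN/m; ΣN' = 294.0 kN/m; ΣW sinα = 97.1 kN/m
Resisting = 32.2 + 294.0·tan33.2° = 32.2 + 192.4 = 224.6 kN/m
FS = 224.6 / 97.1 = 2.313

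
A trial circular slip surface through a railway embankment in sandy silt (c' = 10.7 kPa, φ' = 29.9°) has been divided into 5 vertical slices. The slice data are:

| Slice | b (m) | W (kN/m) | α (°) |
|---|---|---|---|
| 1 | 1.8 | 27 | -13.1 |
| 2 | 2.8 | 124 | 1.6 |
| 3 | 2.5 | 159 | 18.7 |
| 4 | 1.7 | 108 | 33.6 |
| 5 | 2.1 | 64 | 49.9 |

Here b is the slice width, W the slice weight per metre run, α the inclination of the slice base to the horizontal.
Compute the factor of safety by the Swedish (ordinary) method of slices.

FS = 2.44

Ordinary method of slices: FS = Σ[c'·Δl_i + (W_i cosα_i)·tanφ'] / Σ W_i sinα_i, with Δl_i = b_i / cosα_i.
Slice 1: Δl = 1.8/cos(-13.1°) = 1.848 m; N'_1 = 27·cos(-13.1°) = 26.3; c'Δl = 19.77; W sinα = -6.1
Slice 2: Δl = 2.8/cos1.6° = 2.801 m; N'_2 = 124·cos1.6° = 124.0; c'Δl = 29.97; W sinα = 3.5
Slice 3: Δl = 2.5/cos18.7° = 2.639 m; N'_3 = 159·cos18.7° = 150.6; c'Δl = 28.24; W sinα = 51.0
Slice 4: Δl = 1.7/cos33.6° = 2.041 m; N'_4 = 108·cos33.6° = 90.0; c'Δl = 21.84; W sinα = 59.8
Slice 5: Δl = 2.1/cos49.9° = 3.260 m; N'_5 = 64·cos49.9° = 41.2; c'Δl = 34.88; W sinα = 49.0
Σc'Δl = 134.7 kN/m; ΣN' = 432.0 kN/m; ΣW sinα = 157.0 kN/m
Resisting = 134.7 + 432.0·tan29.9° = 134.7 + 248.4 = 383.1 kN/m
FS = 383.1 / 157.0 = 2.440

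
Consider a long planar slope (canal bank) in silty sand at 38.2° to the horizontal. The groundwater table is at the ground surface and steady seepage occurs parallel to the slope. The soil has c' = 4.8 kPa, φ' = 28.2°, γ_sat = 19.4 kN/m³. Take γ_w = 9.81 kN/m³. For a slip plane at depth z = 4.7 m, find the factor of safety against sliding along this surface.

FS = 0.45

With seepage parallel to the slope and the water table at the surface, the effective normal stress on the slip plane uses the buoyant unit weight γ' = γ_sat − γ_w while the driving shear stress uses γ_sat:
FS = [c' + γ' z cos²β tanφ'] / [γ_sat z sinβ cosβ]
γ' = 19.4 − 9.81 = 9.59 kN/m³
Numerator = 4.8 + 9.59·4.7·cos²38.2°·tan28.2° = 4.8 + 9.59·4.7·0.6176·0.5362 = 19.725 kPa
Denominator = 19.4·4.7·sin38.2°·cos38.2° = 19.4·4.7·0.6184·0.7859 = 44.312 kPa
FS = 19.725 / 44.312 = 0.445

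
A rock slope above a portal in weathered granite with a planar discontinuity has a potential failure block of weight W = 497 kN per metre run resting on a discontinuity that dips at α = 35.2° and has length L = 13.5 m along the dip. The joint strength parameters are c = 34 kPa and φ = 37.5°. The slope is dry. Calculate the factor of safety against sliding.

Resolving the block weight along and normal to the plane and applying the Mohr–Coulomb strength on the joint:
N' = W cosα = 497·cos35.2° = 406.1 kN/m
Driving force T = W sinα = 497·sin35.2° = 286.5 kN/m
Resisting force R = c·L + N'·tanφ = 34·13.5 + 406.1·tan37.5° = 459.0 + 311.6 = 770.6 kN/m
FS = R / T = 770.6 / 286.5 = 2.690

FS = 2.69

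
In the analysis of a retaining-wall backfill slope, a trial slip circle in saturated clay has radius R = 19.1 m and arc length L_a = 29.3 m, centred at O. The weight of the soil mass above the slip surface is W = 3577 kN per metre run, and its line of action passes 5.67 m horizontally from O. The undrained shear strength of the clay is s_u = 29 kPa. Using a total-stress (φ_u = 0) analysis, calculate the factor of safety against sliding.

Taking moments about the centre O, the resisting moment is provided by the undrained shear strength acting along the arc:
M_R = s_u·L_a·R = 29·29.30·19.1 = 16229.3 kN·m/m
M_D = W·d = 3577·5.67 = 20281.6 kN·m/m
FS = M_R / M_D = 16229.3 / 20281.6 = 0.800

FS = 0.80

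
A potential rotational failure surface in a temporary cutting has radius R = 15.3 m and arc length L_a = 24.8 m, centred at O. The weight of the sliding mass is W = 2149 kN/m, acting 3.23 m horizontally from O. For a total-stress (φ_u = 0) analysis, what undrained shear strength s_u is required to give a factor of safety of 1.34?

s_u = 24.5 kPa

FS = s_u·L_a·R / (W·d), so s_u = FS·W·d / (L_a·R).
s_u = 1.34·2149·3.23 / (24.80·15.3) = 9301.3 / 379.44 = 24.51 kPa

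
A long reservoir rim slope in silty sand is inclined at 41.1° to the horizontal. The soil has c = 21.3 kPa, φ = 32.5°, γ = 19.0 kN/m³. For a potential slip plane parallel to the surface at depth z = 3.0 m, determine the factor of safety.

For an infinite slope with a slip plane parallel to the surface (no pore pressure): FS = [c + γz cos²β tanφ] / [γz sinβ cosβ].
γz = 19.0·3.0 = 57.00 kN/m²
Numerator = 21.3 + 57.00·cos²41.1°·tan32.5° = 21.3 + 57.00·0.5679·0.6371 = 41.921 kPa
Denominator = 57.00·sin41.1°·cos41.1° = 57.00·0.6574·0.7536 = 28.236 kPa
FS = 41.921 / 28.236 = 1.485

FS = 1.48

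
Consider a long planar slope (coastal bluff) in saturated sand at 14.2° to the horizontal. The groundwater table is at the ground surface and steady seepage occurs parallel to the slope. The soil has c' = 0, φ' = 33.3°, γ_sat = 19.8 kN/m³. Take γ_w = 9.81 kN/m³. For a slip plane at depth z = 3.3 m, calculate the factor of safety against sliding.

With seepage parallel to the slope and the water table at the surface, the effective normal stress on the slip plane uses the buoyant unit weight γ' = γ_sat − γ_w while the driving shear stress uses γ_sat:
FS = [c' + γ' z cos²β tanφ'] / [γ_sat z sinβ cosβ]
(For c' = 0 this reduces to FS = (γ'/γ_sat)·tanφ'/tanβ.)
γ' = 19.8 − 9.81 = 9.99 kN/m³
Numerator = 0.0 + 9.99·3.3·cos²14.2°·tan33.3° = 0.0 + 9.99·3.3·0.9398·0.6569 = 20.352 kPa
Denominator = 19.8·3.3·sin14.2°·cos14.2° = 19.8·3.3·0.2453·0.9694 = 15.539 kPa
FS = 20.352 / 15.539 = 1.310

FS = 1.31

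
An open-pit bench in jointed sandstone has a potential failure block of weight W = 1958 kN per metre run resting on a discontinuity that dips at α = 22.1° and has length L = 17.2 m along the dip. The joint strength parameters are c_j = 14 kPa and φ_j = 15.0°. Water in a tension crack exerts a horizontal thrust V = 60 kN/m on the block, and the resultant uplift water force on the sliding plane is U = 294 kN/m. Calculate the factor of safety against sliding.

Resolving the block weight along and normal to the plane and applying the Mohr–Coulomb strength on the joint:
N' = W cosα − U − V sinα = 1958·cos22.1° − 294 − 60·sin22.1° = 1497.6 kN/m
Driving force T = W sinα + V cosα = 1958·sin22.1° + 60·cos22.1° = 792.2 kN/m
Resisting force R = c_j·L + N'·tanφ_j = 14·17.2 + 1497.6·tan15.0° = 240.8 + 401.3 = 642.1 kN/m
FS = R / T = 642.1 / 792.2 = 0.810

FS = 0.81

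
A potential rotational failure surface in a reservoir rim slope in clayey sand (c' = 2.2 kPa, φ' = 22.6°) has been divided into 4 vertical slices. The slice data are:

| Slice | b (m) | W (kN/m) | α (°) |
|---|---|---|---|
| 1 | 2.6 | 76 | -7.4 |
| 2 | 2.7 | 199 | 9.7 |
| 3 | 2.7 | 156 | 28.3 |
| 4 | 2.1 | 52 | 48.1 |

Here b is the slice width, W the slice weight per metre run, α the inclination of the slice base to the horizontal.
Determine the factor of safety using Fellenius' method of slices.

Ordinary method of slices: FS = Σ[c'·Δl_i + (W_i cosα_i)·tanφ'] / Σ W_i sinα_i, with Δl_i = b_i / cosα_i.
Slice 1: Δl = 2.6/cos(-7.4°) = 2.622 m; N'_1 = 76·cos(-7.4°) = 75.4; c'Δl = 5.77; W sinα = -9.8
Slice 2: Δl = 2.7/cos9.7° = 2.739 m; N'_2 = 199·cos9.7° = 196.2; c'Δl = 6.03; W sinα = 33.5
Slice 3: Δl = 2.7/cos28.3° = 3.067 m; N'_3 = 156·cos28.3° = 137.4; c'Δl = 6.75; W sinα = 74.0
Slice 4: Δl = 2.1/cos48.1° = 3.145 m; N'_4 = 52·cos48.1° = 34.7; c'Δl = 6.92; W sinα = 38.7
Σc'Δl = 25.5 kN/m; ΣN' = 443.6 kN/m; ΣW sinα = 136.4 kN/m
Resisting = 25.5 + 443.6·tan22.6° = 25.5 + 184.7 = 210.1 kN/m
FS = 210.1 / 136.4 = 1.540

FS = 1.54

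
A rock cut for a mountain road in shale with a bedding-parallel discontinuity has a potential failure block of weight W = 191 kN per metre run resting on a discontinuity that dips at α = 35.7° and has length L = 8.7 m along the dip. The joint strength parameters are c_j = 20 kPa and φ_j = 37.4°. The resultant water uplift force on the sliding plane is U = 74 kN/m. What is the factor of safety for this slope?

Resolving the block weight along and normal to the plane and applying the Mohr–Coulomb strength on the joint:
N' = W cosα − U = 191·cos35.7° − 74 = 81.1 kN/m
Driving force T = W sinα = 191·sin35.7° = 111.5 kN/m
Resisting force R = c_j·L + N'·tanφ_j = 20·8.7 + 81.1·tan37.4° = 174.0 + 62.0 = 236.0 kN/m
FS = R / T = 236.0 / 111.5 = 2.118

FS = 2.12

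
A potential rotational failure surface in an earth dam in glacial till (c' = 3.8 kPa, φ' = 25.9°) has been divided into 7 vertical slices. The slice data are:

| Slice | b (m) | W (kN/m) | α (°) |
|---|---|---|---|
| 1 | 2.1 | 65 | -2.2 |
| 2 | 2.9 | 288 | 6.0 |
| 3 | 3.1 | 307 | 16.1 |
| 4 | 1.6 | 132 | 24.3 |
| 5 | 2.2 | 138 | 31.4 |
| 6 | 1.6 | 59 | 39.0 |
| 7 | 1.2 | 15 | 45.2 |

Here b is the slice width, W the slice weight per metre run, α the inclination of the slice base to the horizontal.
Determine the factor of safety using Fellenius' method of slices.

FS = 1.81

Ordinary method of slices: FS = Σ[c'·Δl_i + (W_i cosα_i)·tanφ'] / Σ W_i sinα_i, with Δl_i = b_i / cosα_i.
Slice 1: Δl = 2.1/cos(-2.2°) = 2.102 m; N'_1 = 65·cos(-2.2°) = 65.0; c'Δl = 7.99; W sinα = -2.5
Slice 2: Δl = 2.9/cos6.0° = 2.916 m; N'_2 = 288·cos6.0° = 286.4; c'Δl = 11.08; W sinα = 30.1
Slice 3: Δl = 3.1/cos16.1° = 3.227 m; N'_3 = 307·cos16.1° = 295.0; c'Δl = 12.26; W sinα = 85.1
Slice 4: Δl = 1.6/cos24.3° = 1.756 m; N'_4 = 132·cos24.3° = 120.3; c'Δl = 6.67; W sinα = 54.3
Slice 5: Δl = 2.2/cos31.4° = 2.577 m; N'_5 = 138·cos31.4° = 117.8; c'Δl = 9.79; W sinα = 71.9
Slice 6: Δl = 1.6/cos39.0° = 2.059 m; N'_6 = 59·cos39.0° = 45.9; c'Δl = 7.82; W sinα = 37.1
Slice 7: Δl = 1.2/cos45.2° = 1.703 m; N'_7 = 15·cos45.2° = 10.6; c'Δl = 6.47; W sinα = 10.6
Σc'Δl = 62.1 kN/m; ΣN' = 940.8 kN/m; ΣW sinα = 286.7 kN/m
Resisting = 62.1 + 940.8·tan25.9° = 62.1 + 456.9 = 518.9 kN/m
FS = 518.9 / 286.7 = 1.810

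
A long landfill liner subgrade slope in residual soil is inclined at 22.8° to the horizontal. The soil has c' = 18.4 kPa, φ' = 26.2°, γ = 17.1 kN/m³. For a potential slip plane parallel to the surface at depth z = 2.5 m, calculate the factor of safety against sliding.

FS = 2.38

For an infinite slope with a slip plane parallel to the surface (no pore pressure): FS = [c' + γz cos²β tanφ'] / [γz sinβ cosβ].
γz = 17.1·2.5 = 42.75 kN/m²
Numerator = 18.4 + 42.75·cos²22.8°·tan26.2° = 18.4 + 42.75·0.8498·0.4921 = 36.277 kPa
Denominator = 42.75·sin22.8°·cos22.8° = 42.75·0.3875·0.9219 = 15.272 kPa
FS = 36.277 / 15.272 = 2.375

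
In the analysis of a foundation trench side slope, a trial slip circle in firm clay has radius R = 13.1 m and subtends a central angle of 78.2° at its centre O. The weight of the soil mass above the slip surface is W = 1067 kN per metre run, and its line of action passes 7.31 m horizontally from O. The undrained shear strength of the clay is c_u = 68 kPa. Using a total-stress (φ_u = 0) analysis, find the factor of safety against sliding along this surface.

Taking moments about the centre O, the resisting moment is provided by the undrained shear strength acting along the arc:
Arc length L_a = R·θ = 13.1·(78.2°·π/180) = 13.1·1.3648 = 17.88 m
M_R = c_u·L_a·R = 68·17.88·13.1 = 15927.1 kN·m/m
M_D = W·d = 1067·7.31 = 7799.8 kN·m/m
FS = M_R / M_D = 15927.1 / 7799.8 = 2.042

FS = 2.04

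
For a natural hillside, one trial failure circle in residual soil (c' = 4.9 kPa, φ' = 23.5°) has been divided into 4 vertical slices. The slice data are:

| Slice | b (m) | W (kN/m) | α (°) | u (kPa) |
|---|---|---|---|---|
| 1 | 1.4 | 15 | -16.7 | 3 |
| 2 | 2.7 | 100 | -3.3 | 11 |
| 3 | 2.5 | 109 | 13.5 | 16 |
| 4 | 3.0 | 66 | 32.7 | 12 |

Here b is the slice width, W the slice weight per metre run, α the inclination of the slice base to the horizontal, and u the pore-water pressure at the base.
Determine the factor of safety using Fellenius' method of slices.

Ordinary method of slices: FS = Σ[c'·Δl_i + (W_i cosα_i − u_i·Δl_i)·tanφ'] / Σ W_i sinα_i, with Δl_i = b_i / cosα_i.
Slice 1: Δl = 1.4/cos(-16.7°) = 1.462 m; N'_1 = 15·cos(-16.7°) − 3·1.462 = 10.0; c'Δl = 7.16; W sinα = -4.3
Slice 2: Δl = 2.7/cos(-3.3°) = 2.704 m; N'_2 = 100·cos(-3.3°) − 11·2.704 = 70.1; c'Δl = 13.25; W sinα = -5.8
Slice 3: Δl = 2.5/cos13.5° = 2.571 m; N'_3 = 109·cos13.5° − 16·2.571 = 64.9; c'Δl = 12.60; W sinα = 25.4
Slice 4: Δl = 3.0/cos32.7° = 3.565 m; N'_4 = 66·cos32.7° − 12·3.565 = 12.8; c'Δl = 17.47; W sinα = 35.7
Σc'Δl = 50.5 kN/m; ΣN' = 157.7 kN/m; ΣW sinα = 51.0 kN/m
Resisting = 50.5 + 157.7·tan23.5° = 50.5 + 68.6 = 119.0 kN/m
FS = 119.0 / 51.0 = 2.333

FS = 2.33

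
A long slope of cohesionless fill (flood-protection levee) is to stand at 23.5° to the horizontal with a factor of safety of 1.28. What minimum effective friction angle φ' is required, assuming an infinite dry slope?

FS = tanφ'/tanβ ⇒ tanφ' = FS · tanβ = 1.28 · tan23.5° = 0.5566
φ' = arctan(0.5566) = 29.10°

φ' = 29.1°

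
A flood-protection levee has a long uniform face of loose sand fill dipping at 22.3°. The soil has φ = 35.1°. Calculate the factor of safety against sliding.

For a dry cohesionless infinite slope the factor of safety is FS = tanφ / tanβ.
FS = tan35.1° / tan22.3° = 0.7028 / 0.4101 = 1.714

FS = 1.71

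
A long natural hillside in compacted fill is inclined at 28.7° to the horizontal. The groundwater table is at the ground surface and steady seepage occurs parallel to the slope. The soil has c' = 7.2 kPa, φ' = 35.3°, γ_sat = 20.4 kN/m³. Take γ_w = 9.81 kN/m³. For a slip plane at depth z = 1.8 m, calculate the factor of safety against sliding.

With seepage parallel to the slope and the water table at the surface, the effective normal stress on the slip plane uses the buoyant unit weight γ' = γ_sat − γ_w while the driving shear stress uses γ_sat:
FS = [c' + γ' z cos²β tanφ'] / [γ_sat z sinβ cosβ]
γ' = 20.4 − 9.81 = 10.59 kN/m³
Numerator = 7.2 + 10.59·1.8·cos²28.7°·tan35.3° = 7.2 + 10.59·1.8·0.7694·0.7080 = 17.584 kPa
Denominator = 20.4·1.8·sin28.7°·cos28.7° = 20.4·1.8·0.4802·0.8771 = 15.467 kPa
FS = 17.584 / 15.467 = 1.137

FS = 1.14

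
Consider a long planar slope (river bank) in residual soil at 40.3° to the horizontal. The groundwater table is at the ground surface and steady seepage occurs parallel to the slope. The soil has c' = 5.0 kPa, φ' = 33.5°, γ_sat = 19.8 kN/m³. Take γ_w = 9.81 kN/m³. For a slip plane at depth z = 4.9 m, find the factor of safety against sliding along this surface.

FS = 0.50

With seepage parallel to the slope and the water table at the surface, the effective normal stress on the slip plane uses the buoyant unit weight γ' = γ_sat − γ_w while the driving shear stress uses γ_sat:
FS = [c' + γ' z cos²β tanφ'] / [γ_sat z sinβ cosβ]
γ' = 19.8 − 9.81 = 9.99 kN/m³
Numerator = 5.0 + 9.99·4.9·cos²40.3°·tan33.5° = 5.0 + 9.99·4.9·0.5817·0.6619 = 23.846 kPa
Denominator = 19.8·4.9·sin40.3°·cos40.3° = 19.8·4.9·0.6468·0.7627 = 47.859 kPa
FS = 23.846 / 47.859 = 0.498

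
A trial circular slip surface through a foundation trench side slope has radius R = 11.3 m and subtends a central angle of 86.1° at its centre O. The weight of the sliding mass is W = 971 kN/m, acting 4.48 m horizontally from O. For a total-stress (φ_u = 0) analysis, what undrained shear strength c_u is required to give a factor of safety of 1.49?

c_u = 33.8 kPa

FS = c_u·L_a·R / (W·d), so c_u = FS·W·d / (L_a·R).
Arc length L_a = R·θ = 11.3·(86.1°·π/180) = 11.3·1.5027 = 16.98 m
c_u = 1.49·971·4.48 / (16.98·11.3) = 6481.6 / 191.88 = 33.78 kPa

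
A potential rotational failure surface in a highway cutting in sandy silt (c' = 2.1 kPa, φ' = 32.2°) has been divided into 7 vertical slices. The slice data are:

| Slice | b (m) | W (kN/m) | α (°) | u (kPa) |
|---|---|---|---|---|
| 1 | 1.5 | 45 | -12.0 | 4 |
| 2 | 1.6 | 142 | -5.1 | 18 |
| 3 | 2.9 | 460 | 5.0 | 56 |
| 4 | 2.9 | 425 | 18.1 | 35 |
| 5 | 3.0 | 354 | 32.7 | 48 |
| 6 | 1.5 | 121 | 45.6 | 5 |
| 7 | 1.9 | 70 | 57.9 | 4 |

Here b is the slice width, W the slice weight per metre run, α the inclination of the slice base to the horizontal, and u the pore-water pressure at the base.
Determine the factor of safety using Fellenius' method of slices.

Ordinary method of slices: FS = Σ[c'·Δl_i + (W_i cosα_i − u_i·Δl_i)·tanφ'] / Σ W_i sinα_i, with Δl_i = b_i / cosα_i.
Slice 1: Δl = 1.5/cos(-12.0°) = 1.534 m; N'_1 = 45·cos(-12.0°) − 4·1.534 = 37.9; c'Δl = 3.22; W sinα = -9.4
Slice 2: Δl = 1.6/cos(-5.1°) = 1.606 m; N'_2 = 142·cos(-5.1°) − 18·1.606 = 112.5; c'Δl = 3.37; W sinα = -12.6
Slice 3: Δl = 2.9/cos5.0° = 2.911 m; N'_3 = 460·cos5.0° − 56·2.911 = 295.2; c'Δl = 6.11; W sinα = 40.1
Slice 4: Δl = 2.9/cos18.1° = 3.051 m; N'_4 = 425·cos18.1° − 35·3.051 = 297.2; c'Δl = 6.41; W sinα = 132.0
Slice 5: Δl = 3.0/cos32.7° = 3.565 m; N'_5 = 354·cos32.7° − 48·3.565 = 126.8; c'Δl = 7.49; W sinα = 191.2
Slice 6: Δl = 1.5/cos45.6° = 2.144 m; N'_6 = 121·cos45.6° − 5·2.144 = 73.9; c'Δl = 4.50; W sinα = 86.5
Slice 7: Δl = 1.9/cos57.9° = 3.575 m; N'_7 = 70·cos57.9° − 4·3.575 = 22.9; c'Δl = 7.51; W sinα = 59.3
Σc'Δl = 38.6 kN/m; ΣN' = 966.4 kN/m; ΣW sinα = 487.1 kN/m
Resisting = 38.6 + 966.4·tan32.2° = 38.6 + 608.6 = 647.2 kN/m
FS = 647.2 / 487.1 = 1.329

FS = 1.33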